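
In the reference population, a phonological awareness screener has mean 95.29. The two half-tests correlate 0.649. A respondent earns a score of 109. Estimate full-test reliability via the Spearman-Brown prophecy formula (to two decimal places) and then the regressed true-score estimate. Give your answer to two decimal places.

106.12

Spearman-Brown: ρ = 2r/(1 + r) = 2(0.649)/(1 + 0.649) = 1.2980/1.649 = 0.7871 → 0.79
Weight the observed score by reliability and the mean by (1 − reliability): T̂ = 0.79·109 + 0.21·95.29 = 86.11 + 20.0109 = 106.121.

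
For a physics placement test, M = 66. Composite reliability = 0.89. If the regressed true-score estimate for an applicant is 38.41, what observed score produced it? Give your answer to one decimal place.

35.0

T̂ = ρX + (1 − ρ)μ  ⇒  X = (T̂ − (1 − ρ)μ) / ρ
X = (38.41 − 0.11 × 66) / 0.89 = (38.41 − 7.26) / 0.89 = 31.15 / 0.89 = 35.000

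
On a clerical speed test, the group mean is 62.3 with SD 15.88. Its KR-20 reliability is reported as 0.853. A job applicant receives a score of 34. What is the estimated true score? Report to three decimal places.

Kelley's formula gives T̂ = 0.853·34 + 0.147·62.3 = 29.002 + 9.1581 = 38.1601.

38.160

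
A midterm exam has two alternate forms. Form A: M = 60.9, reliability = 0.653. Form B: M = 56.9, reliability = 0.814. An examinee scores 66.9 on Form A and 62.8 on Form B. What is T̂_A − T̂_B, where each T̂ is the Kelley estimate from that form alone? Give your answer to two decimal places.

3.12

T̂_A = 0.653(66.9) + 0.347(60.9) = 64.8180
T̂_B = 0.814(62.8) + 0.186(56.9) = 61.7026
T̂_A − T̂_B = 3.1154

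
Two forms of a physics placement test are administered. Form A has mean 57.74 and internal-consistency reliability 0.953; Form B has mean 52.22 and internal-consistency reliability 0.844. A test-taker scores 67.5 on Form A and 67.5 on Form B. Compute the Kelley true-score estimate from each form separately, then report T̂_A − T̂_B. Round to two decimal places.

T̂_A = 0.953(67.5) + 0.047(57.74) = 67.0413
T̂_B = 0.844(67.5) + 0.156(52.22) = 65.1163
T̂_A − T̂_B = 1.9250

1.92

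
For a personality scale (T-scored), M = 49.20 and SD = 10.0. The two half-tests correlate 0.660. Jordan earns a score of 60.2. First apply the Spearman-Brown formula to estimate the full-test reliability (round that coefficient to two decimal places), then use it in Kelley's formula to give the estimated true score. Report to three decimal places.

Spearman-Brown: ρ = 2r/(1 + r) = 2(0.660)/(1 + 0.660) = 1.3200/1.660 = 0.7952 → 0.80
Kelley's formula gives T̂ = 0.80·60.2 + 0.20·49.20 = 48.160 + 9.8400 = 58.0000.

58.000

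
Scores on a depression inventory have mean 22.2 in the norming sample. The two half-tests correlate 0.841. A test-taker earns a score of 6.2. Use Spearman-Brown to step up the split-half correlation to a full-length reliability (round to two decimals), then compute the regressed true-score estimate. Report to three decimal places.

7.640

Spearman-Brown: ρ = 2r/(1 + r) = 2(0.841)/(1 + 0.841) = 1.6820/1.841 = 0.9136 → 0.91
T̂ = 0.91(6.2) + 0.09(22.2) = 5.642 + 1.998 = 7.6400 → 7.640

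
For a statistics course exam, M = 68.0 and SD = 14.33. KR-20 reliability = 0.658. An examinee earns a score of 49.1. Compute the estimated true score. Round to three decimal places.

55.564

T̂ = ρX + (1 − ρ)μ
  = 0.658 × 49.1 + 0.342 × 68.0
  = 32.3078 + 23.2560
  = 55.5638
  ≈ 55.564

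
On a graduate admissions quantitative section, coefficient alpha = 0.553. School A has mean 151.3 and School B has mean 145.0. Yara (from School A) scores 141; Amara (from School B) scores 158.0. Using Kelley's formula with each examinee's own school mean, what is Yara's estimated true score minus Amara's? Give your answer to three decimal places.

-6.585

T̂_Yara = 0.553(141) + 0.447(151.3) = 145.60410
T̂_Amara = 0.553(158.0) + 0.447(145.0) = 152.18900
Difference = 145.60410 − 152.18900 = -6.58490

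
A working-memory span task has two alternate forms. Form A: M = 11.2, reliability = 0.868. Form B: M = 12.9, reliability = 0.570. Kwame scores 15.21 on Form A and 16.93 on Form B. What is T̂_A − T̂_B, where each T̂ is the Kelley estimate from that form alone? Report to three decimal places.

-0.516

T̂_A = 0.868(15.21) + 0.132(11.2) = 14.68068
T̂_B = 0.570(16.93) + 0.430(12.9) = 15.19710
T̂_A − T̂_B = -0.51642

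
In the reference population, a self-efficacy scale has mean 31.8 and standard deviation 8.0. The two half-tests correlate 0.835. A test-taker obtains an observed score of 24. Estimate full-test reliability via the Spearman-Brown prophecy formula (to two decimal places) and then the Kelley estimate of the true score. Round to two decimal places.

Spearman-Brown: ρ = 2r/(1 + r) = 2(0.835)/(1 + 0.835) = 1.6700/1.835 = 0.9101 → 0.91
T̂ = ρX + (1 − ρ)μ
  = 0.91 × 24 + 0.09 × 31.8
  = 21.84 + 2.862
  = 24.702
  ≈ 24.70

24.70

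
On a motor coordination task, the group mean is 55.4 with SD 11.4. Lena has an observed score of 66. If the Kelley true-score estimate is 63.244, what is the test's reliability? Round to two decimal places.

0.74

T̂ = ρX + (1 − ρ)μ  ⇒  T̂ − μ = ρ(X − μ)
ρ = (T̂ − μ)/(X − μ) = (63.244 − 55.4) / (66 − 55.4) = 7.844 / 10.6 = 0.7400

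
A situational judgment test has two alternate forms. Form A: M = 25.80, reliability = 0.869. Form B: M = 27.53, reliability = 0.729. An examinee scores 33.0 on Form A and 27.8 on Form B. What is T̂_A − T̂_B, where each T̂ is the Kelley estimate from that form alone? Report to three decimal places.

T̂_A = 0.869(33.0) + 0.131(25.80) = 32.05680
T̂_B = 0.729(27.8) + 0.271(27.53) = 27.72683
T̂_A − T̂_B = 4.32997

4.330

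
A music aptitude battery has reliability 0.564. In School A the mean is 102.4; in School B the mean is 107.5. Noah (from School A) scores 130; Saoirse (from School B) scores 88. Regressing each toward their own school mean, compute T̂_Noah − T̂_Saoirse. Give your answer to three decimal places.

T̂_Noah = 0.564(130) + 0.436(102.4) = 117.96640
T̂_Saoirse = 0.564(88) + 0.436(107.5) = 96.50200
Difference = 117.96640 − 96.50200 = 21.46440

21.464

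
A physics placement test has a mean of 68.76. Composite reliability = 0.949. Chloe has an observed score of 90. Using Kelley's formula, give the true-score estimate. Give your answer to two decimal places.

T̂ = ρX + (1 − ρ)μ
  = 0.949 × 90 + 0.051 × 68.76
  = 85.410 + 3.50676
  = 88.917
  ≈ 88.92

88.92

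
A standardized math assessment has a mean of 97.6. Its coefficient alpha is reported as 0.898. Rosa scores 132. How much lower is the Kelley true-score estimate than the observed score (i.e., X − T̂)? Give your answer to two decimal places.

T̂ = ρX + (1 − ρ)μ
  = 0.898 × 132 + 0.102 × 97.6
  = 118.536 + 9.9552
  = 128.4912
  ≈ 128.491
X − T̂ = 132 − 128.491 = 3.509 → 3.51

3.51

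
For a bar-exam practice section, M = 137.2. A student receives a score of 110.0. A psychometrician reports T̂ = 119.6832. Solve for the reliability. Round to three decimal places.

T̂ = ρX + (1 − ρ)μ  ⇒  T̂ − μ = ρ(X − μ)
ρ = (T̂ − μ)/(X − μ) = (119.6832 − 137.2) / (110.0 − 137.2) = -17.5168 / -27.2 = 0.64400

0.644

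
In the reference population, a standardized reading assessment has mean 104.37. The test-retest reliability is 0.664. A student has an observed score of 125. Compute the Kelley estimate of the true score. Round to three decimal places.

Regress the observed score toward the mean by the unreliability: T̂ = 0.664·125 + 0.336·104.37 = 83.000 + 35.06832 = 118.0683.

118.068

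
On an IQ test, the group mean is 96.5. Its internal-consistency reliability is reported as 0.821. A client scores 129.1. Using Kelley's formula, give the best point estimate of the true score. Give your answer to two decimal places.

123.26

T̂ = 0.821(129.1) + 0.179(96.5) = 105.9911 + 17.2735 = 123.265 → 123.26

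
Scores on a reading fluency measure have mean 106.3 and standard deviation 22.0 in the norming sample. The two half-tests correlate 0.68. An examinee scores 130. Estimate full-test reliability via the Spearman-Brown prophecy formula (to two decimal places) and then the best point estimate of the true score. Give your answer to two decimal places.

125.50

Spearman-Brown: ρ = 2r/(1 + r) = 2(0.68)/(1 + 0.68) = 1.360/1.68 = 0.8095 → 0.81
Kelley's formula gives T̂ = 0.81·130 + 0.19·106.3 = 105.30 + 20.197 = 125.497.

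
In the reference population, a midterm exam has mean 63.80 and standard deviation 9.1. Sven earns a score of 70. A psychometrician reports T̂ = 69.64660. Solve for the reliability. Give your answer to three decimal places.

0.943

T̂ = ρX + (1 − ρ)μ  ⇒  T̂ − μ = ρ(X − μ)
ρ = (T̂ − μ)/(X − μ) = (69.64660 − 63.80) / (70 − 63.80) = 5.84660 / 6.20 = 0.94300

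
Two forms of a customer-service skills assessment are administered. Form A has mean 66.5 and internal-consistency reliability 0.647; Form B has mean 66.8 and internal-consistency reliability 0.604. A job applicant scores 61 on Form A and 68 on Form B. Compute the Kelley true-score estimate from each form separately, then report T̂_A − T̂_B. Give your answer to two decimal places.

T̂_A = 0.647(61) + 0.353(66.5) = 62.9415
T̂_B = 0.604(68) + 0.396(66.8) = 67.5248
T̂_A − T̂_B = -4.5833

-4.58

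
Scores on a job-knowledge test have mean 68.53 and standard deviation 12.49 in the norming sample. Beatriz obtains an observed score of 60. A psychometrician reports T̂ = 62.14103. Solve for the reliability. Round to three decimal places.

0.749

T̂ = ρX + (1 − ρ)μ  ⇒  T̂ − μ = ρ(X − μ)
ρ = (T̂ − μ)/(X − μ) = (62.14103 − 68.53) / (60 − 68.53) = -6.38897 / -8.53 = 0.74900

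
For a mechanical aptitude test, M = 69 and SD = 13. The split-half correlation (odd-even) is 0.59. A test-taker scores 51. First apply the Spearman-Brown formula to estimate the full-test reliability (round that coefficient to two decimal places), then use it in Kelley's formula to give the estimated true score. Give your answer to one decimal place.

Spearman-Brown: ρ = 2r/(1 + r) = 2(0.59)/(1 + 0.59) = 1.180/1.59 = 0.7421 → 0.74
Weight the observed score by reliability and the mean by (1 − reliability): T̂ = 0.74·51 + 0.26·69 = 37.74 + 17.94 = 55.68.

55.7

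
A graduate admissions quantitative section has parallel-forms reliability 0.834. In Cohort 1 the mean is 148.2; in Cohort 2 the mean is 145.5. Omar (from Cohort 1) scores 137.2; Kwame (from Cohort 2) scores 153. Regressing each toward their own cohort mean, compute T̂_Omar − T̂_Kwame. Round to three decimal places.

-12.729

T̂_Omar = 0.834(137.2) + 0.166(148.2) = 139.02600
T̂_Kwame = 0.834(153) + 0.166(145.5) = 151.75500
Difference = 139.02600 − 151.75500 = -12.72900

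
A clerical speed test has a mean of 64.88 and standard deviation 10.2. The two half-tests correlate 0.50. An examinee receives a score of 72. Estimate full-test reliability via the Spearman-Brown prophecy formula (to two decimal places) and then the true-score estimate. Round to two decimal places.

69.65

Spearman-Brown: ρ = 2r/(1 + r) = 2(0.50)/(1 + 0.50) = 1.000/1.50 = 0.6667 → 0.67
Regress the observed score toward the mean by the unreliability: T̂ = 0.67·72 + 0.33·64.88 = 48.24 + 21.4104 = 69.650.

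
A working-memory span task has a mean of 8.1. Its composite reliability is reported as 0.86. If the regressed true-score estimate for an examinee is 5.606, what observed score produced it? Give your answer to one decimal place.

T̂ = ρX + (1 − ρ)μ  ⇒  X = (T̂ − (1 − ρ)μ) / ρ
X = (5.606 − 0.14 × 8.1) / 0.86 = (5.606 − 1.134) / 0.86 = 4.472 / 0.86 = 5.200

5.2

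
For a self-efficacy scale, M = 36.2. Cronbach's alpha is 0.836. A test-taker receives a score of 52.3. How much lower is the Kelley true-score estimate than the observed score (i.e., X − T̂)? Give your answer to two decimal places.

T̂ = 0.836(52.3) + 0.164(36.2) = 43.7228 + 5.9368 = 49.6596 → 49.660
X − T̂ = 52.3 − 49.660 = 2.640 → 2.64

2.64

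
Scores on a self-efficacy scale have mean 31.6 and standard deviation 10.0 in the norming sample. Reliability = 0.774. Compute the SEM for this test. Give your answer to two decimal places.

SEM = SD · √(1 − ρ) = 10.0 × √0.226 = 10.0 × 0.4754 = 4.754

4.75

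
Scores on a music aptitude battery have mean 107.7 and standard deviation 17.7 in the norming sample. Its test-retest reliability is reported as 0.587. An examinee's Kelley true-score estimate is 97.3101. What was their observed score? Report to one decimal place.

T̂ = ρX + (1 − ρ)μ  ⇒  X = (T̂ − (1 − ρ)μ) / ρ
X = (97.3101 − 0.413 × 107.7) / 0.587 = (97.3101 − 44.4801) / 0.587 = 52.8300 / 0.587 = 90.000

90.0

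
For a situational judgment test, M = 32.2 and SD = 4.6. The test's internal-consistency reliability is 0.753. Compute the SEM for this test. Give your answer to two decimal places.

SEM = SD · √(1 − ρ) = 4.6 × √0.247 = 4.6 × 0.4970 = 2.286

2.29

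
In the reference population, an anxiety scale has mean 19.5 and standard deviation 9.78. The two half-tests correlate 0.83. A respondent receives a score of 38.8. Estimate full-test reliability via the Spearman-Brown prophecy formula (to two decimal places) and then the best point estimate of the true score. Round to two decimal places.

Spearman-Brown: ρ = 2r/(1 + r) = 2(0.83)/(1 + 0.83) = 1.660/1.83 = 0.9071 → 0.91
T̂ = ρX + (1 − ρ)μ
  = 0.91 × 38.8 + 0.09 × 19.5
  = 35.308 + 1.755
  = 37.063
  ≈ 37.06

37.06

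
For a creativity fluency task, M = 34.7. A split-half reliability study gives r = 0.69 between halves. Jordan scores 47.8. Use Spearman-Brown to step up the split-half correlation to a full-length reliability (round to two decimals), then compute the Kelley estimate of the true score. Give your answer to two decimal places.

Spearman-Brown: ρ = 2r/(1 + r) = 2(0.69)/(1 + 0.69) = 1.380/1.69 = 0.8166 → 0.82
T̂ = ρX + (1 − ρ)μ
  = 0.82 × 47.8 + 0.18 × 34.7
  = 39.196 + 6.246
  = 45.442
  ≈ 45.44

45.44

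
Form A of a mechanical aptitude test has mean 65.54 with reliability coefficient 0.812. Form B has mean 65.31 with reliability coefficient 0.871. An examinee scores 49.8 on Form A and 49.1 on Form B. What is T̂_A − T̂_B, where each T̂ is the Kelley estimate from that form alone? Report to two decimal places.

1.57

T̂_A = 0.812(49.8) + 0.188(65.54) = 52.7591
T̂_B = 0.871(49.1) + 0.129(65.31) = 51.1911
T̂_A − T̂_B = 1.5680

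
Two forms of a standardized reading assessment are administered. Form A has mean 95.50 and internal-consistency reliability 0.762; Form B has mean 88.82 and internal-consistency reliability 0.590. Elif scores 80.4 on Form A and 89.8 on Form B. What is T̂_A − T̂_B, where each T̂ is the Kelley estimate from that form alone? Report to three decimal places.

T̂_A = 0.762(80.4) + 0.238(95.50) = 83.99380
T̂_B = 0.590(89.8) + 0.410(88.82) = 89.39820
T̂_A − T̂_B = -5.40440

-5.404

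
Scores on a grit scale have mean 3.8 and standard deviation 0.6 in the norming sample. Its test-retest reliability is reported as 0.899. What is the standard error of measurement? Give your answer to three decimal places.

SEM = SD · √(1 − ρ) = 0.6 × √0.101 = 0.6 × 0.3178 = 0.1907

0.191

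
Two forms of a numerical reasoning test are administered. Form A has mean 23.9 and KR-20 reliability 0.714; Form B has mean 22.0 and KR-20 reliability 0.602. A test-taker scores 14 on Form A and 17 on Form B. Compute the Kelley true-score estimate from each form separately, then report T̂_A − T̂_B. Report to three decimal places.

-2.159

T̂_A = 0.714(14) + 0.286(23.9) = 16.83140
T̂_B = 0.602(17) + 0.398(22.0) = 18.99000
T̂_A − T̂_B = -2.15860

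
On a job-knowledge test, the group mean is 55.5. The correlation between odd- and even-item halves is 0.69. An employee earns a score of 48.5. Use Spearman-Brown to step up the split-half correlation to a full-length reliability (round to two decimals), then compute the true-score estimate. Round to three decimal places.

Spearman-Brown: ρ = 2r/(1 + r) = 2(0.69)/(1 + 0.69) = 1.380/1.69 = 0.8166 → 0.82
T̂ = 0.82(48.5) + 0.18(55.5) = 39.770 + 9.990 = 49.7600 → 49.760

49.760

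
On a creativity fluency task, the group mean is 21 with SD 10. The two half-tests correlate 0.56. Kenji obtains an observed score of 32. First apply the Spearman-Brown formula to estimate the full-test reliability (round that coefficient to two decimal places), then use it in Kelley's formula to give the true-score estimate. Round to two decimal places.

28.92

Spearman-Brown: ρ = 2r/(1 + r) = 2(0.56)/(1 + 0.56) = 1.120/1.56 = 0.7179 → 0.72
T̂ = 0.72(32) + 0.28(21) = 23.04 + 5.88 = 28.920 → 28.92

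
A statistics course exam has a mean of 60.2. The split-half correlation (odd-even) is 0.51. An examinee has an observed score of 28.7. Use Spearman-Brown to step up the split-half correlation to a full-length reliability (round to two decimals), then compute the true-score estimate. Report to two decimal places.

38.78

Spearman-Brown: ρ = 2r/(1 + r) = 2(0.51)/(1 + 0.51) = 1.020/1.51 = 0.6755 → 0.68
T̂ = 0.68(28.7) + 0.32(60.2) = 19.516 + 19.264 = 38.780 → 38.78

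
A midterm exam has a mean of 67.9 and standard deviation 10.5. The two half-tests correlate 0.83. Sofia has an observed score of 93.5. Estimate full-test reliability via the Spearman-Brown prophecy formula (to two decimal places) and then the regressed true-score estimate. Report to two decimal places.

91.20

Spearman-Brown: ρ = 2r/(1 + r) = 2(0.83)/(1 + 0.83) = 1.660/1.83 = 0.9071 → 0.91
T̂ = 0.91(93.5) + 0.09(67.9) = 85.085 + 6.111 = 91.196 → 91.20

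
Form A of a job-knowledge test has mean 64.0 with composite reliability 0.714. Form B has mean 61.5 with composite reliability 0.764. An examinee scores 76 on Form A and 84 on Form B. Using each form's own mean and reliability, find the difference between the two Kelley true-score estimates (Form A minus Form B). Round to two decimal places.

T̂_A = 0.714(76) + 0.286(64.0) = 72.5680
T̂_B = 0.764(84) + 0.236(61.5) = 78.6900
T̂_A − T̂_B = -6.1220

-6.12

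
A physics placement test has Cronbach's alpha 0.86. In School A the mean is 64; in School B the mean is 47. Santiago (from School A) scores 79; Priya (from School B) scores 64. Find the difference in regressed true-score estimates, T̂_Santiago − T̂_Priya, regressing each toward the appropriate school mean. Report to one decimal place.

T̂_Santiago = 0.86(79) + 0.14(64) = 76.900
T̂_Priya = 0.86(64) + 0.14(47) = 61.620
Difference = 76.900 − 61.620 = 15.280

15.3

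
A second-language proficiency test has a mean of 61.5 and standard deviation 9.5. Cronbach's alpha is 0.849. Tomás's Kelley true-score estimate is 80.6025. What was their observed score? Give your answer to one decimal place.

84.0

T̂ = ρX + (1 − ρ)μ  ⇒  X = (T̂ − (1 − ρ)μ) / ρ
X = (80.6025 − 0.151 × 61.5) / 0.849 = (80.6025 − 9.2865) / 0.849 = 71.3160 / 0.849 = 84.000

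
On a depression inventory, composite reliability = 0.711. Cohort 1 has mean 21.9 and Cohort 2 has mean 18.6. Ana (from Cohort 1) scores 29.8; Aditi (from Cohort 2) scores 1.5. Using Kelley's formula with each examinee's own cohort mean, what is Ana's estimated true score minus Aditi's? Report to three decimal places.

21.075

T̂_Ana = 0.711(29.8) + 0.289(21.9) = 27.51690
T̂_Aditi = 0.711(1.5) + 0.289(18.6) = 6.44190
Difference = 27.51690 − 6.44190 = 21.07500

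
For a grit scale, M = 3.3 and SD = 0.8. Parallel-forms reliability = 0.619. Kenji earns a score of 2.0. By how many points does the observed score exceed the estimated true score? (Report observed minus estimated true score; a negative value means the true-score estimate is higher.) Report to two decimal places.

T̂ = ρX + (1 − ρ)μ
  = 0.619 × 2.0 + 0.381 × 3.3
  = 1.2380 + 1.2573
  = 2.4953
  ≈ 2.495
X − T̂ = 2.0 − 2.495 = -0.495 → -0.50

-0.50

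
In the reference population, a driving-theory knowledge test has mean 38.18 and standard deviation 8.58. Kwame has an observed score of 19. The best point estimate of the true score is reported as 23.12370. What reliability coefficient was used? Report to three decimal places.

T̂ = ρX + (1 − ρ)μ  ⇒  T̂ − μ = ρ(X − μ)
ρ = (T̂ − μ)/(X − μ) = (23.12370 − 38.18) / (19 − 38.18) = -15.05630 / -19.18 = 0.78500

0.785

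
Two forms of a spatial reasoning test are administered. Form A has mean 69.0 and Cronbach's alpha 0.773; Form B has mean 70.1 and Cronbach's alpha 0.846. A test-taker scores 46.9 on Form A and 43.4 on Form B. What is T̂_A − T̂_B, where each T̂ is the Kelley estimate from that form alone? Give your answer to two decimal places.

4.40

T̂_A = 0.773(46.9) + 0.227(69.0) = 51.9167
T̂_B = 0.846(43.4) + 0.154(70.1) = 47.5118
T̂_A − T̂_B = 4.4049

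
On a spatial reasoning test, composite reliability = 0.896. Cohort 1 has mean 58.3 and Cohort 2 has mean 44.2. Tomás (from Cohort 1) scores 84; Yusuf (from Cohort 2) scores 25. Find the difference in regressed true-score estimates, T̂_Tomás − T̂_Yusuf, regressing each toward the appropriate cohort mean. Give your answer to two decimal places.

T̂_Tomás = 0.896(84) + 0.104(58.3) = 81.3272
T̂_Yusuf = 0.896(25) + 0.104(44.2) = 26.9968
Difference = 81.3272 − 26.9968 = 54.3304

54.33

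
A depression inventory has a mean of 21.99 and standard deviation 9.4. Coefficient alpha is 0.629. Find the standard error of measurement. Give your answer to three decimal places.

5.726

SEM = SD · √(1 − ρ) = 9.4 × √0.371 = 9.4 × 0.6091 = 5.7255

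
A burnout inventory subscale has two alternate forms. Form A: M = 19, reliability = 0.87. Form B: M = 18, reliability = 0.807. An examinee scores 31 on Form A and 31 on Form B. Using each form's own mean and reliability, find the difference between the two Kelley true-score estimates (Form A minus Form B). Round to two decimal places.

T̂_A = 0.87(31) + 0.13(19) = 29.4400
T̂_B = 0.807(31) + 0.193(18) = 28.4910
T̂_A − T̂_B = 0.9490

0.95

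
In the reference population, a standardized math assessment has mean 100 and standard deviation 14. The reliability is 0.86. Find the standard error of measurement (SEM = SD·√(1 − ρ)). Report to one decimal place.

5.2

SEM = SD · √(1 − ρ) = 14 × √0.14 = 14 × 0.3742 = 5.238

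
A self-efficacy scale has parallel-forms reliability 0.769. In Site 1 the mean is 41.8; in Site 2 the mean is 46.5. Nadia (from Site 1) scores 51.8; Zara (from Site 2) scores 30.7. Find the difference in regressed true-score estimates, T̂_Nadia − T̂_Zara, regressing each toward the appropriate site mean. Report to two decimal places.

15.14

T̂_Nadia = 0.769(51.8) + 0.231(41.8) = 49.4900
T̂_Zara = 0.769(30.7) + 0.231(46.5) = 34.3498
Difference = 49.4900 − 34.3498 = 15.1402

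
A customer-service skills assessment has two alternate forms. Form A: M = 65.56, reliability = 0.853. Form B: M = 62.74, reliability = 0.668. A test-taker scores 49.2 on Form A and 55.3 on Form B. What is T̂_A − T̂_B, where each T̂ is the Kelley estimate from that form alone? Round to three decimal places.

T̂_A = 0.853(49.2) + 0.147(65.56) = 51.60492
T̂_B = 0.668(55.3) + 0.332(62.74) = 57.77008
T̂_A − T̂_B = -6.16516

-6.165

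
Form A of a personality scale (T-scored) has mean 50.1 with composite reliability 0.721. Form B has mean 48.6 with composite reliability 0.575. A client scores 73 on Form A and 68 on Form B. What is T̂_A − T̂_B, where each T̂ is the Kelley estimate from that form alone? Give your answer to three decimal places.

T̂_A = 0.721(73) + 0.279(50.1) = 66.61090
T̂_B = 0.575(68) + 0.425(48.6) = 59.75500
T̂_A − T̂_B = 6.85590

6.856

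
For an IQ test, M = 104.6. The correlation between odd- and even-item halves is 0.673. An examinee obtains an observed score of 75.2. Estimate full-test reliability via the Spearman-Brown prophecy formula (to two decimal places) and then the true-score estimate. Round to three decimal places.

81.080

Spearman-Brown: ρ = 2r/(1 + r) = 2(0.673)/(1 + 0.673) = 1.3460/1.673 = 0.8045 → 0.80
T̂ = ρX + (1 − ρ)μ
  = 0.80 × 75.2 + 0.20 × 104.6
  = 60.160 + 20.920
  = 81.0800
  ≈ 81.080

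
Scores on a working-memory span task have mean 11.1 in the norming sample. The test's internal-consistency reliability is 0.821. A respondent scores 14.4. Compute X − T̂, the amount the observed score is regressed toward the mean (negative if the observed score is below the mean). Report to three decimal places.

T̂ = ρX + (1 − ρ)μ
  = 0.821 × 14.4 + 0.179 × 11.1
  = 11.8224 + 1.9869
  = 13.80930
  ≈ 13.8093
X − T̂ = 14.4 − 13.8093 = 0.5907 → 0.591

0.591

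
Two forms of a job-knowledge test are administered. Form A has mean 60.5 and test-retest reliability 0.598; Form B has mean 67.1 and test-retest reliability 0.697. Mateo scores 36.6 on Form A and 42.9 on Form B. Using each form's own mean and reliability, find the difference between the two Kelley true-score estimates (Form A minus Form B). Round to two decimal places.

T̂_A = 0.598(36.6) + 0.402(60.5) = 46.2078
T̂_B = 0.697(42.9) + 0.303(67.1) = 50.2326
T̂_A − T̂_B = -4.0248

-4.02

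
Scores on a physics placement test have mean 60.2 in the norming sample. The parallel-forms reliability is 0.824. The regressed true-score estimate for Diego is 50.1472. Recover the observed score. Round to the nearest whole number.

T̂ = ρX + (1 − ρ)μ  ⇒  X = (T̂ − (1 − ρ)μ) / ρ
X = (50.1472 − 0.176 × 60.2) / 0.824 = (50.1472 − 10.5952) / 0.824 = 39.5520 / 0.824 = 48.00

48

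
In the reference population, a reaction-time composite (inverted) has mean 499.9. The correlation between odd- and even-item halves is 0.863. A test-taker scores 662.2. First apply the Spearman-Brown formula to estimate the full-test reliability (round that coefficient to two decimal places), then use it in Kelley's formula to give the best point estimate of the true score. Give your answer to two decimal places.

650.84

Spearman-Brown: ρ = 2r/(1 + r) = 2(0.863)/(1 + 0.863) = 1.7260/1.863 = 0.9265 → 0.93
Regress the observed score toward the mean by the unreliability: T̂ = 0.93·662.2 + 0.07·499.9 = 615.846 + 34.993 = 650.839.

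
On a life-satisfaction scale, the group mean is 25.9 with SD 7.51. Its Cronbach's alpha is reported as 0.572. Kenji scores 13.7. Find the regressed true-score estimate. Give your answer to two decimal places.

T̂ = ρX + (1 − ρ)μ
  = 0.572 × 13.7 + 0.428 × 25.9
  = 7.8364 + 11.0852
  = 18.922
  ≈ 18.92

18.92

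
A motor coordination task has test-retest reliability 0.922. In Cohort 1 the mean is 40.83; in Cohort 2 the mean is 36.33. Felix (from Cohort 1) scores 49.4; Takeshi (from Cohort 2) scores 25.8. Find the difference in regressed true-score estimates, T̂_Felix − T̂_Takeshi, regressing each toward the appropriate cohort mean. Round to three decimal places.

22.110

T̂_Felix = 0.922(49.4) + 0.078(40.83) = 48.73154
T̂_Takeshi = 0.922(25.8) + 0.078(36.33) = 26.62134
Difference = 48.73154 − 26.62134 = 22.11020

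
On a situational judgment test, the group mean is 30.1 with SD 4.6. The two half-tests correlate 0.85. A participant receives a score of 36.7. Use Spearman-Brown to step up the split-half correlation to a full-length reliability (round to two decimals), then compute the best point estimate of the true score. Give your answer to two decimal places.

36.17

Spearman-Brown: ρ = 2r/(1 + r) = 2(0.85)/(1 + 0.85) = 1.700/1.85 = 0.9189 → 0.92
T̂ = ρX + (1 − ρ)μ
  = 0.92 × 36.7 + 0.08 × 30.1
  = 33.764 + 2.408
  = 36.172
  ≈ 36.17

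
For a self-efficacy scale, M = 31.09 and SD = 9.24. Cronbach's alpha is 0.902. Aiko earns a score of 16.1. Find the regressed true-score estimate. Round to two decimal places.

Kelley's formula gives T̂ = 0.902·16.1 + 0.098·31.09 = 14.5222 + 3.04682 = 17.569.

17.57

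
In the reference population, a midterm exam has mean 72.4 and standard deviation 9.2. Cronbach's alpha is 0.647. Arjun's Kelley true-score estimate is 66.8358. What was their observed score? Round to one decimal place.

63.8

T̂ = ρX + (1 − ρ)μ  ⇒  X = (T̂ − (1 − ρ)μ) / ρ
X = (66.8358 − 0.353 × 72.4) / 0.647 = (66.8358 − 25.5572) / 0.647 = 41.2786 / 0.647 = 63.800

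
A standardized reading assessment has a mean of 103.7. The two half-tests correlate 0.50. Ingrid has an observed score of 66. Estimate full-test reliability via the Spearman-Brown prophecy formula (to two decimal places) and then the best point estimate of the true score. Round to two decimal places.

78.44

Spearman-Brown: ρ = 2r/(1 + r) = 2(0.50)/(1 + 0.50) = 1.000/1.50 = 0.6667 → 0.67
Kelley's formula gives T̂ = 0.67·66 + 0.33·103.7 = 44.22 + 34.221 = 78.441.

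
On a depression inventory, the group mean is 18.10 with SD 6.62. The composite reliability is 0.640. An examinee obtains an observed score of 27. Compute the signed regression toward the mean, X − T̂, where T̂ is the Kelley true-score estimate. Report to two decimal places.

3.20

Regress the observed score toward the mean by the unreliability: T̂ = 0.640·27 + 0.360·18.10 = 17.280 + 6.51600 = 23.7960.
X − T̂ = 27 − 23.796 = 3.204 → 3.20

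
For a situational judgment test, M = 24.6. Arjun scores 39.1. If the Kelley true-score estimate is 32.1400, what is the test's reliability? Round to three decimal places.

T̂ = ρX + (1 − ρ)μ  ⇒  T̂ − μ = ρ(X − μ)
ρ = (T̂ − μ)/(X − μ) = (32.1400 − 24.6) / (39.1 − 24.6) = 7.5400 / 14.5 = 0.52000

0.520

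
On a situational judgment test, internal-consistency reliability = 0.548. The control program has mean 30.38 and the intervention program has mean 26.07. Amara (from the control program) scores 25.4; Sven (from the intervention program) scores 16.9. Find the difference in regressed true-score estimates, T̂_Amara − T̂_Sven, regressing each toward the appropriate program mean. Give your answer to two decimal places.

6.61

T̂_Amara = 0.548(25.4) + 0.452(30.38) = 27.6510
T̂_Sven = 0.548(16.9) + 0.452(26.07) = 21.0448
Difference = 27.6510 − 21.0448 = 6.6061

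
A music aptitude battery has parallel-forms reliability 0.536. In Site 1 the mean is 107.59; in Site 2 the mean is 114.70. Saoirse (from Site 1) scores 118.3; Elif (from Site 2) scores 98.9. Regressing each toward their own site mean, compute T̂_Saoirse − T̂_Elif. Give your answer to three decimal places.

T̂_Saoirse = 0.536(118.3) + 0.464(107.59) = 113.33056
T̂_Elif = 0.536(98.9) + 0.464(114.70) = 106.23120
Difference = 113.33056 − 106.23120 = 7.09936

7.099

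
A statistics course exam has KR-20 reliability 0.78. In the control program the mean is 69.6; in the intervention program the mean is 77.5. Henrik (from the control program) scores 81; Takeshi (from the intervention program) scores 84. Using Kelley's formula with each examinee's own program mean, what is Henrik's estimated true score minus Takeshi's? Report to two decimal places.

-4.08

T̂_Henrik = 0.78(81) + 0.22(69.6) = 78.4920
T̂_Takeshi = 0.78(84) + 0.22(77.5) = 82.5700
Difference = 78.4920 − 82.5700 = -4.0780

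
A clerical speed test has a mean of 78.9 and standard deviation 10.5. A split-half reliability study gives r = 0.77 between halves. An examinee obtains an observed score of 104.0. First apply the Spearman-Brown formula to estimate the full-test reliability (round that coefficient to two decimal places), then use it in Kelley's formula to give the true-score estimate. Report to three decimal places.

100.737

Spearman-Brown: ρ = 2r/(1 + r) = 2(0.77)/(1 + 0.77) = 1.540/1.77 = 0.8701 → 0.87
Kelley's formula gives T̂ = 0.87·104.0 + 0.13·78.9 = 90.480 + 10.257 = 100.7370.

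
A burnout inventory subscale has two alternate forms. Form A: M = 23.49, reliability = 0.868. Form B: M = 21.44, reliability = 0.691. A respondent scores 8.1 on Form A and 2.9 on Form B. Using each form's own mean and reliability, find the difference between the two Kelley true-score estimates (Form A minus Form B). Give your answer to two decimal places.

T̂_A = 0.868(8.1) + 0.132(23.49) = 10.1315
T̂_B = 0.691(2.9) + 0.309(21.44) = 8.6289
T̂_A − T̂_B = 1.5026

1.50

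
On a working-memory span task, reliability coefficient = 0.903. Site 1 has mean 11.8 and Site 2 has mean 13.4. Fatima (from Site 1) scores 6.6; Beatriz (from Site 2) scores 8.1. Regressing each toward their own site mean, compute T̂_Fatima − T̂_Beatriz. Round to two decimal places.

T̂_Fatima = 0.903(6.6) + 0.097(11.8) = 7.1044
T̂_Beatriz = 0.903(8.1) + 0.097(13.4) = 8.6141
Difference = 7.1044 − 8.6141 = -1.5097

-1.51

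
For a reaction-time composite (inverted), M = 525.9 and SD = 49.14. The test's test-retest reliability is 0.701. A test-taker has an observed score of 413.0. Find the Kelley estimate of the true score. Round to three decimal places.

T̂ = 0.701(413.0) + 0.299(525.9) = 289.5130 + 157.2441 = 446.7571 → 446.757

446.757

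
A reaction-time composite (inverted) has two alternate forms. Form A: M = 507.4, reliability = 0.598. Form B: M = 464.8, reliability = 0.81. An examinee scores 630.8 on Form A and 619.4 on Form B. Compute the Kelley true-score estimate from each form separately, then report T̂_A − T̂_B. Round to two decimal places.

-8.83

T̂_A = 0.598(630.8) + 0.402(507.4) = 581.1932
T̂_B = 0.81(619.4) + 0.19(464.8) = 590.0260
T̂_A − T̂_B = -8.8328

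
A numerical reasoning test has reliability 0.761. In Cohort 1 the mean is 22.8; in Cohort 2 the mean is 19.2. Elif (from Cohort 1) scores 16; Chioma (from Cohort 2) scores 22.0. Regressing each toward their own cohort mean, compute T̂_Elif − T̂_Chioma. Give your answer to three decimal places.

-3.706

T̂_Elif = 0.761(16) + 0.239(22.8) = 17.62520
T̂_Chioma = 0.761(22.0) + 0.239(19.2) = 21.33080
Difference = 17.62520 − 21.33080 = -3.70560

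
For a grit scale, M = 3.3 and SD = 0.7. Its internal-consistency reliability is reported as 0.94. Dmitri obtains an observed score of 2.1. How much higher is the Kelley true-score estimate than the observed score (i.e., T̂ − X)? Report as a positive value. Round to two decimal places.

Weight the observed score by reliability and the mean by (1 − reliability): T̂ = 0.94·2.1 + 0.06·3.3 = 1.974 + 0.198 = 2.1720.
T̂ − X = 2.172 − 2.1 = 0.072 → 0.07

0.07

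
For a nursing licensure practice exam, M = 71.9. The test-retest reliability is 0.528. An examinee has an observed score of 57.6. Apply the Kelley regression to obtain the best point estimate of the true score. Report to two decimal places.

64.35

Kelley's formula gives T̂ = 0.528·57.6 + 0.472·71.9 = 30.4128 + 33.9368 = 64.350.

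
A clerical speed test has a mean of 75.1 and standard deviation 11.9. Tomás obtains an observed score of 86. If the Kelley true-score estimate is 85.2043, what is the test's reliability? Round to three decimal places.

T̂ = ρX + (1 − ρ)μ  ⇒  T̂ − μ = ρ(X − μ)
ρ = (T̂ − μ)/(X − μ) = (85.2043 − 75.1) / (86 − 75.1) = 10.1043 / 10.9 = 0.92700

0.927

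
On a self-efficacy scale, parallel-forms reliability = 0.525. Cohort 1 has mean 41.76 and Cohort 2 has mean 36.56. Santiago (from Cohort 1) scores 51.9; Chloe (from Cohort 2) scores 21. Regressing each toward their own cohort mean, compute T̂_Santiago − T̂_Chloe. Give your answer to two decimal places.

18.69

T̂_Santiago = 0.525(51.9) + 0.475(41.76) = 47.0835
T̂_Chloe = 0.525(21) + 0.475(36.56) = 28.3910
Difference = 47.0835 − 28.3910 = 18.6925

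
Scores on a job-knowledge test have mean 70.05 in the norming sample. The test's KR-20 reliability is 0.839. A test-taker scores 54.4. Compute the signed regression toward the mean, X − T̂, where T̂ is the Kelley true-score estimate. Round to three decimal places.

-2.520

T̂ = 0.839(54.4) + 0.161(70.05) = 45.6416 + 11.27805 = 56.91965 → 56.9196
X − T̂ = 54.4 − 56.9196 = -2.5196 → -2.520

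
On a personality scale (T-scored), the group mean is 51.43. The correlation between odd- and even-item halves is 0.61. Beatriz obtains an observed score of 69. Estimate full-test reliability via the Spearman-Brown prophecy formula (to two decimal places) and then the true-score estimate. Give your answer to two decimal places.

Spearman-Brown: ρ = 2r/(1 + r) = 2(0.61)/(1 + 0.61) = 1.220/1.61 = 0.7578 → 0.76
T̂ = 0.76(69) + 0.24(51.43) = 52.44 + 12.3432 = 64.783 → 64.78

64.78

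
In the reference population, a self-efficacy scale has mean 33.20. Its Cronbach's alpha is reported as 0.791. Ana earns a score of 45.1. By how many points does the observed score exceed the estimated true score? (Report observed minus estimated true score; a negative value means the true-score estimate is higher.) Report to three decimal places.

2.487

T̂ = ρX + (1 − ρ)μ
  = 0.791 × 45.1 + 0.209 × 33.20
  = 35.6741 + 6.93880
  = 42.61290
  ≈ 42.6129
X − T̂ = 45.1 − 42.6129 = 2.4871 → 2.487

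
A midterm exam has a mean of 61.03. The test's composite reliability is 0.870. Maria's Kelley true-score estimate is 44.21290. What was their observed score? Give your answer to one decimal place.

41.7

T̂ = ρX + (1 − ρ)μ  ⇒  X = (T̂ − (1 − ρ)μ) / ρ
X = (44.21290 − 0.130 × 61.03) / 0.870 = (44.21290 − 7.93390) / 0.870 = 36.27900 / 0.870 = 41.700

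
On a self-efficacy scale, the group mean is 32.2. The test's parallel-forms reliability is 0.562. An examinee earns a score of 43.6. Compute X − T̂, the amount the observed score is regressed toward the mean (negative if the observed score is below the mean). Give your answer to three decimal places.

4.993

Kelley's formula gives T̂ = 0.562·43.6 + 0.438·32.2 = 24.5032 + 14.1036 = 38.60680.
X − T̂ = 43.6 − 38.6068 = 4.9932 → 4.993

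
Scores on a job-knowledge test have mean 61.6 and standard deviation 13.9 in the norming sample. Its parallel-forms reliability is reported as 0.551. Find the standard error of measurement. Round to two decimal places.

9.31

SEM = SD · √(1 − ρ) = 13.9 × √0.449 = 13.9 × 0.6701 = 9.314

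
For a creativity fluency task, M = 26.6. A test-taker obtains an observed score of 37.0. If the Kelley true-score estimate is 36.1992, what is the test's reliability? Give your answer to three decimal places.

0.923

T̂ = ρX + (1 − ρ)μ  ⇒  T̂ − μ = ρ(X − μ)
ρ = (T̂ − μ)/(X − μ) = (36.1992 − 26.6) / (37.0 − 26.6) = 9.5992 / 10.4 = 0.92300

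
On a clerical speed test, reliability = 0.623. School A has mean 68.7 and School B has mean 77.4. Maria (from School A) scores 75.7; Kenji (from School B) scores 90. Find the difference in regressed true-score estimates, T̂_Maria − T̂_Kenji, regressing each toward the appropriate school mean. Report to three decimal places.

T̂_Maria = 0.623(75.7) + 0.377(68.7) = 73.06100
T̂_Kenji = 0.623(90) + 0.377(77.4) = 85.24980
Difference = 73.06100 − 85.24980 = -12.18880

-12.189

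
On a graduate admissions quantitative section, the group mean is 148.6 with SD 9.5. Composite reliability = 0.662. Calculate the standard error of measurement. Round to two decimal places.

5.52

SEM = SD · √(1 − ρ) = 9.5 × √0.338 = 9.5 × 0.5814 = 5.523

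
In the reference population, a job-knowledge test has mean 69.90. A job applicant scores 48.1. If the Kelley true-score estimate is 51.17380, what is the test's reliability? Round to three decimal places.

T̂ = ρX + (1 − ρ)μ  ⇒  T̂ − μ = ρ(X − μ)
ρ = (T̂ − μ)/(X − μ) = (51.17380 − 69.90) / (48.1 − 69.90) = -18.72620 / -21.80 = 0.85900

0.859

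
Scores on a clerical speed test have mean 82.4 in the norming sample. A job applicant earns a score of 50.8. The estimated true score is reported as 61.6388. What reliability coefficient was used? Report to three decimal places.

0.657

T̂ = ρX + (1 − ρ)μ  ⇒  T̂ − μ = ρ(X − μ)
ρ = (T̂ − μ)/(X − μ) = (61.6388 − 82.4) / (50.8 − 82.4) = -20.7612 / -31.6 = 0.65700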